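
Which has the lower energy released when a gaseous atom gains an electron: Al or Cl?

Al

Electron affinity generally becomes more exothermic across a period toward the halogens and less exothermic down a group.
All lie in period 3, so electron affinity increases left to right.
So Al has the lower energy released when a gaseous atom gains an electron (Al < Cl).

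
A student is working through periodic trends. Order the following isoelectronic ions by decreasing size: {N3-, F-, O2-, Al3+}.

All of these have 10 electrons, so size is governed by nuclear charge alone: the more protons, the stronger the pull on the same electron cloud, and the smaller the ion.
Nuclear charges: Al3+ (Z=13), F- (Z=9), O2- (Z=8), N3- (Z=7).
Largest to smallest: N3- > O2- > F- > Al3+.

N3-, O2-, F-, Al3+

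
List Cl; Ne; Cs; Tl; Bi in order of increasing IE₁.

Cs < Tl < Bi < Cl < Ne

Ne is in period 2, group 18; Cl is in period 3, group 17; Cs is in period 6, group 1; Tl is in period 6, group 13; Bi is in period 6, group 15.
Across a period the outer electron is held more tightly (higher IE₁); down a group it sits in a higher shell, more shielded, and comes off more easily.
Neither a single period nor a single group — weigh both effects.
Tl > Cs: both are in period 6; the period trend gives Tl the larger value.
Bi > Tl: Bi lies to the right of Tl in period 6, so the across-period effect alone puts Bi higher.
Cl > Bi: both effects reinforce here, so Cl is clearly the higher of the two.
Ne > Cl: both effects reinforce here, so Ne is clearly the higher of the two.
For reference (kJ/mol): Ne 2081, Cl 1251, Cs 376, Tl 589, Bi 703.
So from lowest to highest: Cs < Tl < Bi < Cl < Ne.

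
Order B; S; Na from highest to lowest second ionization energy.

Na > B > S

Consider each +1 ion: B⁺ still has 2 valence electrons; S⁺ still has 5 valence electrons; Na⁺ is the bare [Ne] core.
Core electrons are held far more tightly than valence electrons, so Na tops the IE_2 order.
Valence configurations: B⁺ [He]2s², S⁺ [Ne]3s²3p³.
Approximate IE_2 values (kJ/mol): B 2427, S 2252, Na 4562.
Overall IE_2 order: S < B < Na.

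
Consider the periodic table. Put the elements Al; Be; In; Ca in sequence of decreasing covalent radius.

Be is in period 2, group 2; Al is in period 3, group 13; Ca is in period 4, group 2; In is in period 5, group 13.
Atomic radius shrinks across a period as nuclear charge pulls the same shell inward, and grows down a group as new shells are added.
Neither a single period nor a single group — weigh both effects.
Al > Be: period and group pull opposite ways; the down-group shift dominates (126 vs 102 pm).
In > Al: In sits below Al in group 13, so the down-group effect alone puts In larger.
Ca > In: period and group pull opposite ways; the across-period shift dominates (171 vs 142 pm).
For reference (pm): Be 102, Al 126, Ca 171, In 142.
So from largest to smallest: Ca > In > Al > Be.

Ca, In, Al, Be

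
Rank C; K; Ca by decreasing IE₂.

K, C, Ca

The second ionization energy removes an electron from the +1 ion. For each element: C⁺ still has 3 valence electrons; K⁺ is the bare [Ar] core; Ca⁺ still has 1 valence electron.
Pulling an electron out of a noble-gas core costs far more than removing a remaining valence electron, so K sits at the high end of IE_2.
Valence configurations: C⁺ [He]2s²2p¹, Ca⁺ [Ar]4s¹.
Tabulated IE_2 (kJ/mol): C 2353, K 3052, Ca 1145.
Putting it together, IE_2: Ca < C < K.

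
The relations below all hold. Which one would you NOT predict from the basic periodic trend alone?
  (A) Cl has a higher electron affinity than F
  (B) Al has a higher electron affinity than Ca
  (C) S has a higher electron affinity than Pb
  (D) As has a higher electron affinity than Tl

The general trend: electron affinity increases across a period and decreases down a group.
(A) Cl (period 3, group 17) vs F (period 2, group 17): the stated order contradicts the simple trend.
(B) Al (period 3, group 13) vs Ca (period 4, group 2): the stated order agrees with the simple trend.
(C) S (period 3, group 16) vs Pb (period 6, group 14): the stated order agrees with the simple trend.
(D) As (period 4, group 15) vs Tl (period 6, group 13): the stated order agrees with the simple trend.
The exception is (A): F's small 2p subshell makes the incoming electron feel strong e⁻–e⁻ repulsion, so Cl actually releases more energy on gaining an electron.

(A)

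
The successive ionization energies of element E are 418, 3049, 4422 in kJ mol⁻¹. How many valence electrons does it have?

1

Look for the largest jump between consecutive ionization energies: IE2/IE1 ≈ 7.3, far larger than any earlier ratio.
That jump marks the point where a core electron is being removed. So the atom has 1 valence electron.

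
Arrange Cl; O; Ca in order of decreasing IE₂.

The second ionization energy removes an electron from the +1 ion. For each element: Cl⁺ still has 6 valence electrons; O⁺ still has 5 valence electrons; Ca⁺ still has 1 valence electron.
All are still removing valence electrons, so compare the +1 ions as you would atoms: IE_2 generally rises across a period (higher Z_eff) and falls down a group (larger shell), subject to the usual subshell exceptions.
Valence configurations: Cl⁺ [Ne]3s²3p⁴, O⁺ [He]2s²2p³, Ca⁺ [Ar]4s¹.
Tabulated IE_2 (kJ/mol): Cl 2298, O 3388, Ca 1145.
Putting it together, IE_2: Ca < Cl < O.

O > Cl > Ca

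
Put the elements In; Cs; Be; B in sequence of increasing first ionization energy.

Cs < In < B < Be

Removing the outermost electron gets harder across a period and easier down a group.
These span different periods and groups, so the two trends combine.
In > Cs: relative to Cs, both the across-period and down-group shifts push In's first ionization energy up.
B > In: B sits above In in group 13, so the down-group effect alone puts B higher.
Be > B: this pair runs against the simple trend — see the exception note.
Note the exception: Be has a higher first ionization energy than B, contrary to the simple trend — removing B's lone 2p electron is easier than breaking Be's filled 2s².
Tabulated first ionization energy (kJ/mol): Be 900, B 801, In 558, Cs 376.
So from lowest to highest: Cs < In < B < Be.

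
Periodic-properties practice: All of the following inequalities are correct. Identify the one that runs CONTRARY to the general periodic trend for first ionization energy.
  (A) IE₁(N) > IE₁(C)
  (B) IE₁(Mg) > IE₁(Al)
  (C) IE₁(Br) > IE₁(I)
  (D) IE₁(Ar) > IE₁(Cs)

(B)

The general trend: first ionization energy increases across a period and decreases down a group.
(A) N (period 2, group 15) vs C (period 2, group 14): the stated order agrees with the simple trend.
(B) Mg (period 3, group 2) vs Al (period 3, group 13): the stated order contradicts the simple trend.
(C) Br (period 4, group 17) vs I (period 5, group 17): the stated order agrees with the simple trend.
(D) Ar (period 3, group 18) vs Cs (period 6, group 1): the stated order agrees with the simple trend.
The exception is (B): Al's single 3p electron is easier to remove than one from Mg's filled 3s².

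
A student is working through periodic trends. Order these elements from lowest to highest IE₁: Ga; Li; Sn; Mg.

Li < Ga < Sn < Mg

Removing the outermost electron gets harder across a period and easier down a group.
These sit on a diagonal, where the across-period and down-group effects partly cancel.
Ga > Li: period and group pull opposite ways; the across-period shift dominates (579 vs 520 kJ/mol).
Sn > Ga: period and group pull opposite ways; the across-period shift dominates (709 vs 579 kJ/mol).
Mg > Sn: period and group pull opposite ways; the down-group shift dominates (738 vs 709 kJ/mol).
For reference (kJ/mol): Li 520, Mg 738, Ga 579, Sn 709.
So from lowest to highest: Li < Ga < Sn < Mg.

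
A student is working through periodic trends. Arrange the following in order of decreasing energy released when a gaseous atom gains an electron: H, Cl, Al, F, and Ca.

Cl > F > H > Al > Ca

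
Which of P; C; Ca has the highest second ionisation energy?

C

Consider each +1 ion: P⁺ still has 4 valence electrons; C⁺ still has 3 valence electrons; Ca⁺ still has 1 valence electron.
All are still removing valence electrons, so compare the +1 ions as you would atoms: IE_2 generally rises across a period (higher Z_eff) and falls down a group (larger shell), subject to the usual subshell exceptions.
Valence configurations: P⁺ [Ne]3s²3p², C⁺ [He]2s²2p¹, Ca⁺ [Ar]4s¹.
Approximate IE_2 values (kJ/mol): P 1907, C 2353, Ca 1145.
Putting it together, IE_2: Ca < P < C.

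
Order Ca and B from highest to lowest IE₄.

B > Ca

The fourth ionization energy removes an electron from the +3 ion. For each element: Ca³⁺ is already 1 electron into the core; B³⁺ is the bare [He] core.
All of these are removing an electron from a noble-gas core or deeper; the smaller core (lower principal quantum number) is held far more tightly, and within a period the higher nuclear charge binds the same core more tightly.
Approximate IE_4 values (kJ/mol): Ca 6491, B 25026.
Hence IE_4: Ca < B.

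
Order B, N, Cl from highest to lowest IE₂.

N > B > Cl

After 1 electron has been removed, what remains? B⁺ still has 2 valence electrons; N⁺ still has 4 valence electrons; Cl⁺ still has 6 valence electrons.
All are still removing valence electrons, so compare the +1 ions as you would atoms: IE_2 generally rises across a period (higher Z_eff) and falls down a group (larger shell), subject to the usual subshell exceptions.
Valence configurations: B⁺ [He]2s², N⁺ [He]2s²2p², Cl⁺ [Ne]3s²3p⁴.
The numbers (kJ/mol): B 2427, N 2856, Cl 2298.
Putting it together, IE_2: Cl < B < N.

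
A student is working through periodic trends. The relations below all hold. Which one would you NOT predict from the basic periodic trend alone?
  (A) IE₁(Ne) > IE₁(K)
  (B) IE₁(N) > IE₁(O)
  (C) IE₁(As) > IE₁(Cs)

The general trend: first ionization energy increases across a period and decreases down a group.
(A) Ne (period 2, group 18) vs K (period 4, group 1): the stated order agrees with the simple trend.
(B) N (period 2, group 15) vs O (period 2, group 16): the stated order contradicts the simple trend.
(C) As (period 4, group 15) vs Cs (period 6, group 1): the stated order agrees with the simple trend.
The exception is (B): pairing an electron in O's 2p⁴ costs repulsion energy, so O ionizes more easily than half-filled N (2p³).

(B)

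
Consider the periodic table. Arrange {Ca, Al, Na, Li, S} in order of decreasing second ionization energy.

Li > Na > S > Al > Ca

The second ionization energy removes an electron from the +1 ion. For each element: Ca⁺ still has 1 valence electron; Al⁺ still has 2 valence electrons; Na⁺ is the bare [Ne] core; Li⁺ is the bare [He] core; S⁺ still has 5 valence electrons.
Pulling an electron out of a noble-gas core costs far more than removing a remaining valence electron, so Na and Li sit at the high end of IE_2.
Valence configurations: Ca⁺ [Ar]4s¹, Al⁺ [Ne]3s², S⁺ [Ne]3s²3p³.
Approximate IE_2 values (kJ/mol): Ca 1145, Al 1817, Na 4562, Li 7298, S 2252.
Hence IE_2: Ca < Al < S < Na < Li.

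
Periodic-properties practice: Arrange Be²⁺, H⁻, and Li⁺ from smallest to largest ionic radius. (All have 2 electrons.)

Be²⁺ < Li⁺ < H⁻

All of these have 2 electrons, so size is governed by nuclear charge alone: the more protons, the stronger the pull on the same electron cloud, and the smaller the ion.
Nuclear charges: Be²⁺ (Z=4), Li⁺ (Z=3), H⁻ (Z=1).
Smallest to largest: Be²⁺ < Li⁺ < H⁻.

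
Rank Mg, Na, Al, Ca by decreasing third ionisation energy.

Mg, Na, Ca, Al

Consider each +2 ion: Mg²⁺ is the bare [Ne] core; Na²⁺ is already 1 electron into the core; Al²⁺ still has 1 valence electron; Ca²⁺ is the bare [Ar] core.
Core electrons are held far more tightly than valence electrons, so Ca, Na and Mg top the IE_3 order.
Approximate IE_3 values (kJ/mol): Mg 7733, Na 6910, Al 2745, Ca 4912.
So the third ionization energies run Al < Ca < Na < Mg.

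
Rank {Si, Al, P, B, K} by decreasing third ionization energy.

The third ionization energy removes an electron from the +2 ion. For each element: Si²⁺ still has 2 valence electrons; Al²⁺ still has 1 valence electron; P²⁺ still has 3 valence electrons; B²⁺ still has 1 valence electron; K²⁺ is already 1 electron into the core.
Breaking into a closed-shell core is much more expensive than removing a leftover valence electron — K has the largest IE_3 here.
Valence configurations: Si²⁺ [Ne]3s², Al²⁺ [Ne]3s¹, P²⁺ [Ne]3s²3p¹, B²⁺ [He]2s¹.
P²⁺ loses a lone 3p electron whereas Si²⁺ must break into a filled 3s² pair, so IE_3(Si) > IE_3(P) even though P has the higher nuclear charge.
Tabulated IE_3 (kJ/mol): Si 3232, Al 2745, P 2914, B 3660, K 4420.
Overall IE_3 order: Al < P < Si < B < K.

K > B > Si > P > Al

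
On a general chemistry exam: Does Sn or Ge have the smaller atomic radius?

Ge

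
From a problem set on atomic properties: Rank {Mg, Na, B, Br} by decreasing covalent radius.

B is in period 2, group 13; Na is in period 3, group 1; Mg is in period 3, group 2; Br is in period 4, group 17.
Atomic radius shrinks across a period as nuclear charge pulls the same shell inward, and grows down a group as new shells are added.
Neither a single period nor a single group — weigh both effects.
Br > B: the two effects oppose for this pair; the down-group effect wins (114 vs 85 pm).
Mg > Br: the two effects oppose for this pair; the across-period effect wins (139 vs 114 pm).
Na > Mg: Na lies to the left of Mg in period 3, so the across-period effect alone puts Na larger.
For reference (pm): B 85, Na 155, Mg 139, Br 114.
So from largest to smallest: Na > Mg > Br > B.

Na > Mg > Br > B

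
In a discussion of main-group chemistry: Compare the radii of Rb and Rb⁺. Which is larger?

Rb

Forming Rb⁺ removes 1 electron from Rb. Fewer electrons for the same nuclear charge means less shielding and a higher Z_eff on the remaining electrons, and for main-group metals the entire outer shell is lost.
A cation is smaller than its parent atom: Rb⁺ < Rb.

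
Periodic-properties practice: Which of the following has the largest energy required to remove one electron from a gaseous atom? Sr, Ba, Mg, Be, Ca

Be

First ionization energy rises across a period (greater Z_eff holds electrons more tightly) and falls down a group (valence electrons are farther from the nucleus).
All are in group 2, so first ionization energy increases up the group.
The largest energy required to remove one electron from a gaseous atom among these belongs to Be.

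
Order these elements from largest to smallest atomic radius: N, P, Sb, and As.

Sb, As, P, N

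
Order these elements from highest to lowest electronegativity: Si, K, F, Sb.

F > Sb > Si > K

F is in period 2, group 17; Si is in period 3, group 14; K is in period 4, group 1; Sb is in period 5, group 15.
Atoms toward the upper right of the periodic table pull bonding electrons most strongly.
Here both period and group differ, so the two effects have to be weighed against each other.
Si > K: both effects reinforce here, so Si is clearly the higher of the two.
Sb > Si: the two effects oppose for this pair; the across-period effect wins (2.05 vs 1.90).
F > Sb: both effects reinforce here, so F is clearly the higher of the two.
Approximate values (Pauling): F 3.98, Si 1.90, K 0.82, Sb 2.05.
So from highest to lowest: F > Sb > Si > K.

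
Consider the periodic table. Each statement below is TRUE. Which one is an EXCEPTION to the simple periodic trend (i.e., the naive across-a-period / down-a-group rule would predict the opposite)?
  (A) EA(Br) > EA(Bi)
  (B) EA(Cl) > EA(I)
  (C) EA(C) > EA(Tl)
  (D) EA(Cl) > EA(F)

(D)

The general trend: electron affinity increases across a period and decreases down a group.
(A) Br (period 4, group 17) vs Bi (period 6, group 15): the stated order agrees with the simple trend.
(B) Cl (period 3, group 17) vs I (period 5, group 17): the stated order agrees with the simple trend.
(C) C (period 2, group 14) vs Tl (period 6, group 13): the stated order agrees with the simple trend.
(D) Cl (period 3, group 17) vs F (period 2, group 17): the stated order contradicts the simple trend.
The exception is (D): F's small 2p subshell makes the incoming electron feel strong e⁻–e⁻ repulsion, so Cl actually releases more energy on gaining an electron.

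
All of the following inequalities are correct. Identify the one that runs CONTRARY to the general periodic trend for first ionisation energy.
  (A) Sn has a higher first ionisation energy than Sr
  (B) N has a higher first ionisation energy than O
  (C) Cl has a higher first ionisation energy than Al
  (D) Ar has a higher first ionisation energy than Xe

The general trend: first ionisation energy increases across a period and decreases down a group.
(A) Sn (period 5, group 14) vs Sr (period 5, group 2): the stated order agrees with the simple trend.
(B) N (period 2, group 15) vs O (period 2, group 16): the stated order contradicts the simple trend.
(C) Cl (period 3, group 17) vs Al (period 3, group 13): the stated order agrees with the simple trend.
(D) Ar (period 3, group 18) vs Xe (period 5, group 18): the stated order agrees with the simple trend.
The exception is (B): pairing an electron in O's 2p⁴ costs repulsion energy, so O ionizes more easily than half-filled N (2p³).

(B)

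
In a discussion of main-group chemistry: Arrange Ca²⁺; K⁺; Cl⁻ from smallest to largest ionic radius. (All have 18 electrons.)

Ca²⁺ < K⁺ < Cl⁻

All of these have 18 electrons, so size is governed by nuclear charge alone: the more protons, the stronger the pull on the same electron cloud, and the smaller the ion.
Nuclear charges: Ca²⁺ (Z=20), K⁺ (Z=19), Cl⁻ (Z=17).
Smallest to largest: Ca²⁺ < K⁺ < Cl⁻.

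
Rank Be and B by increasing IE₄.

After 3 electrons have been removed, what remains? Be³⁺ is already 1 electron into the core; B³⁺ is the bare [He] core.
All of these are removing an electron from a noble-gas core or deeper; the smaller core (lower principal quantum number) is held far more tightly, and within a period the higher nuclear charge binds the same core more tightly.
The numbers (kJ/mol): Be 21007, B 25026.
Overall IE_4 order: Be < B.

Be < B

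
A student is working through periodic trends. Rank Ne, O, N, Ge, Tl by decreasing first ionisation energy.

Ne, N, O, Ge, Tl

Across a period the outer electron is held more tightly (higher IE₁); down a group it sits in a higher shell, more shielded, and comes off more easily.
These span different periods and groups, so the two trends combine.
Ge > Tl: both effects reinforce here, so Ge is clearly the higher of the two.
O > Ge: relative to Ge, both the across-period and down-group shifts push O's first ionization energy up.
N > O: this pair runs against the simple trend — see the exception note.
Ne > N: both are in period 2; the period trend gives Ne the larger value.
Note the exception: N has a higher first ionization energy than O, contrary to the simple trend — pairing an electron in O's 2p⁴ costs repulsion energy, so O ionizes more easily than half-filled N (2p³).
Tabulated first ionization energy (kJ/mol): N 1402, O 1314, Ne 2081, Ge 762, Tl 589.
So from highest to lowest: Ne > N > O > Ge > Tl.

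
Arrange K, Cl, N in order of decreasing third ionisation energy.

The third ionization energy removes an electron from the +2 ion. For each element: K²⁺ is already 1 electron into the core; Cl²⁺ still has 5 valence electrons; N²⁺ still has 3 valence electrons.
Usually core removal costs more than valence removal, but here the competition is close: a tightly held n=2 valence electron can cost more to remove than an n=3 core electron, so the actual values have to decide it.
Valence configurations: Cl²⁺ [Ne]3s²3p³, N²⁺ [He]2s²2p¹.
Approximate IE_3 values (kJ/mol): K 4420, Cl 3822, N 4578.
Hence IE_3: Cl < K < N.

N > K > Cl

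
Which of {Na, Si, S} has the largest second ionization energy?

Na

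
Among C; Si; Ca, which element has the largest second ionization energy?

Consider each +1 ion: C⁺ still has 3 valence electrons; Si⁺ still has 3 valence electrons; Ca⁺ still has 1 valence electron.
All are still removing valence electrons, so compare the +1 ions as you would atoms: IE_2 generally rises across a period (higher Z_eff) and falls down a group (larger shell), subject to the usual subshell exceptions.
Valence configurations: C⁺ [He]2s²2p¹, Si⁺ [Ne]3s²3p¹, Ca⁺ [Ar]4s¹.
Tabulated IE_2 (kJ/mol): C 2353, Si 1577, Ca 1145.
Overall IE_2 order: Ca < Si < C.

C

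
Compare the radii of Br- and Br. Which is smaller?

Br

Forming Br- adds 1 electron to Br. More electron–electron repulsion in the same shell, with unchanged nuclear charge, lets the cloud expand.
An anion is larger than its parent atom: Br- > Br.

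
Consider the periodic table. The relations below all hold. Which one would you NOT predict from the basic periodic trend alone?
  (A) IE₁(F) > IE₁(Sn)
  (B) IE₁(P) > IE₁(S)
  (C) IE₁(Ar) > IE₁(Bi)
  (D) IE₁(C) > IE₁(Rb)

The general trend: first ionisation energy increases across a period and decreases down a group.
(A) F (period 2, group 17) vs Sn (period 5, group 14): the stated order agrees with the simple trend.
(B) P (period 3, group 15) vs S (period 3, group 16): the stated order contradicts the simple trend.
(C) Ar (period 3, group 18) vs Bi (period 6, group 15): the stated order agrees with the simple trend.
(D) C (period 2, group 14) vs Rb (period 5, group 1): the stated order agrees with the simple trend.
The exception is (B): S (3p⁴) ionizes more easily than half-filled P (3p³) because the paired 3p electron in S is pushed out by e⁻–e⁻ repulsion.

(B)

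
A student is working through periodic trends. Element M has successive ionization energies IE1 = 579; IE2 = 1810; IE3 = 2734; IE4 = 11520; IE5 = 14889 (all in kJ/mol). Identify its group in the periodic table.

Group 13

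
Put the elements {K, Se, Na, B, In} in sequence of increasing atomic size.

B < Se < In < Na < K

Radius decreases left→right (rising Z_eff, same n) and increases top→bottom (higher n).
Neither a single period nor a single group — weigh both effects.
Se > B: period and group pull opposite ways; the down-group shift dominates (116 vs 85 pm).
In > Se: relative to Se, both the across-period and down-group shifts push In's atomic radius up.
Na > In: period and group pull opposite ways; the across-period shift dominates (155 vs 142 pm).
K > Na: they share group 1; the group trend gives K the larger value.
For reference (pm): B 85, Na 155, K 196, Se 116, In 142.
So from smallest to largest: B < Se < In < Na < K.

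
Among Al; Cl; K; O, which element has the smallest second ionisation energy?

After 1 electron has been removed, what remains? Al⁺ still has 2 valence electrons; Cl⁺ still has 6 valence electrons; K⁺ is the bare [Ar] core; O⁺ still has 5 valence electrons.
Usually core removal costs more than valence removal, but here the competition is close: a tightly held n=2 valence electron can cost more to remove than an n=3 core electron, so the actual values have to decide it.
Valence configurations: Al⁺ [Ne]3s², Cl⁺ [Ne]3s²3p⁴, O⁺ [He]2s²2p³.
The numbers (kJ/mol): Al 1817, Cl 2298, K 3052, O 3388.
So the second ionization energies run Al < Cl < K < O.

Al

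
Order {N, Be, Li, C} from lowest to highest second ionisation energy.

Be < C < N < Li

The second ionization energy removes an electron from the +1 ion. For each element: N⁺ still has 4 valence electrons; Be⁺ still has 1 valence electron; Li⁺ is the bare [He] core; C⁺ still has 3 valence electrons.
Breaking into a closed-shell core is much more expensive than removing a leftover valence electron — Li has the largest IE_2 here.
Valence configurations: N⁺ [He]2s²2p², Be⁺ [He]2s¹, C⁺ [He]2s²2p¹.
Tabulated IE_2 (kJ/mol): N 2856, Be 1757, Li 7298, C 2353.
So the second ionization energies run Be < C < N < Li.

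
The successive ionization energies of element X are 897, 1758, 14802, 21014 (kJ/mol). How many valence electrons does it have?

Look for the largest jump between consecutive ionization energies: IE3/IE2 ≈ 8.4, far larger than any earlier ratio.
That jump marks the point where a core electron is being removed. So the atom has 2 valence electrons.

2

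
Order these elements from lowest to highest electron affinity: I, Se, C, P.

Atoms with high Z_eff and room in the valence shell (especially the halogens) have the most exothermic electron affinities.
A diagonal step moves right (one effect) and down (the opposite effect) at once.
C > P: period and group pull opposite ways; the down-group shift dominates (122 vs 72 kJ/mol).
Se > C: the two effects oppose for this pair; the across-period effect wins (195 vs 122 kJ/mol).
I > Se: the two effects oppose for this pair; the across-period effect wins (295 vs 195 kJ/mol).
For reference (kJ/mol): C 122, P 72, Se 195, I 295.
So from lowest to highest: P < C < Se < I.

P < C < Se < I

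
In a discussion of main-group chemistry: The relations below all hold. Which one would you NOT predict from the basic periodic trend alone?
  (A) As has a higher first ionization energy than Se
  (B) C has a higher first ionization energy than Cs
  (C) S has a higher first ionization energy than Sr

(A)

The general trend: first ionization energy increases across a period and decreases down a group.
(A) As (period 4, group 15) vs Se (period 4, group 16): the stated order contradicts the simple trend.
(B) C (period 2, group 14) vs Cs (period 6, group 1): the stated order agrees with the simple trend.
(C) S (period 3, group 16) vs Sr (period 5, group 2): the stated order agrees with the simple trend.
The exception is (A): Se (4p⁴) ionizes more easily than half-filled As (4p³).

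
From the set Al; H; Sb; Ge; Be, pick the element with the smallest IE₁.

Al

Across a period the outer electron is held more tightly (higher IE₁); down a group it sits in a higher shell, more shielded, and comes off more easily.
These sit on a diagonal, where the across-period and down-group effects partly cancel.
Ge > Al: the two effects oppose for this pair; the across-period effect wins (762 vs 578 kJ/mol).
Sb > Ge: the two effects oppose for this pair; the across-period effect wins (831 vs 762 kJ/mol).
Be > Sb: the two effects oppose for this pair; the down-group effect wins (900 vs 831 kJ/mol).
H > Be: period and group pull opposite ways; the down-group shift dominates (1312 vs 900 kJ/mol).
Tabulated first ionization energy (kJ/mol): H 1312, Be 900, Al 578, Ge 762, Sb 831.
The smallest IE₁ among these belongs to Al.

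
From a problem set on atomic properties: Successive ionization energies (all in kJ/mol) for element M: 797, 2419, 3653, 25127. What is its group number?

Look for the largest jump between consecutive ionization energies: IE4/IE3 ≈ 6.9, far larger than any earlier ratio.
That jump marks the point where a core electron is being removed. So the atom has 3 valence electrons.
A main-group element with 3 valence electrons is in group 13.

Group 13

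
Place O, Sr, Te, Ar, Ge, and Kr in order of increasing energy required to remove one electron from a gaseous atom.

O is in period 2, group 16; Ar is in period 3, group 18; Ge is in period 4, group 14; Kr is in period 4, group 18; Sr is in period 5, group 2; Te is in period 5, group 16.
First ionization energy rises across a period (greater Z_eff holds electrons more tightly) and falls down a group (valence electrons are farther from the nucleus).
These span different periods and groups, so the two trends combine.
Ge > Sr: both effects reinforce here, so Ge is clearly the higher of the two.
Te > Ge: period and group pull opposite ways; the across-period shift dominates (869 vs 762 kJ/mol).
O > Te: O sits above Te in group 16, so the down-group effect alone puts O higher.
Kr > O: period and group pull opposite ways; the across-period shift dominates (1351 vs 1314 kJ/mol).
Ar > Kr: Ar sits above Kr in group 18, so the down-group effect alone puts Ar higher.
Tabulated first ionization energy (kJ/mol): O 1314, Ar 1521, Ge 762, Kr 1351, Sr 550, Te 869.
So from lowest to highest: Sr < Ge < Te < O < Kr < Ar.

Sr < Ge < Te < O < Kr < Ar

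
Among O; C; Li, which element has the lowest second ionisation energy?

After 1 electron has been removed, what remains? O⁺ still has 5 valence electrons; C⁺ still has 3 valence electrons; Li⁺ is the bare [He] core.
Breaking into a closed-shell core is much more expensive than removing a leftover valence electron — Li has the largest IE_2 here.
Valence configurations: O⁺ [He]2s²2p³, C⁺ [He]2s²2p¹.
Tabulated IE_2 (kJ/mol): O 3388, C 2353, Li 7298.
Putting it together, IE_2: C < O < Li.

C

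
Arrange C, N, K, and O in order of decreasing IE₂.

O, K, N, C

IE_2 is the cost of taking one more electron from the +1 cation: C⁺ still has 3 valence electrons; N⁺ still has 4 valence electrons; K⁺ is the bare [Ar] core; O⁺ still has 5 valence electrons.
Usually core removal costs more than valence removal, but here the competition is close: a tightly held n=2 valence electron can cost more to remove than an n=3 core electron, so the actual values have to decide it.
Valence configurations: C⁺ [He]2s²2p¹, N⁺ [He]2s²2p², O⁺ [He]2s²2p³.
The numbers (kJ/mol): C 2353, N 2856, K 3052, O 3388.
Hence IE_2: C < N < K < O.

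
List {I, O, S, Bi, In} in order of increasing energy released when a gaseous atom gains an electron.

O is in period 2, group 16; S is in period 3, group 16; In is in period 5, group 13; I is in period 5, group 17; Bi is in period 6, group 15.
Atoms with high Z_eff and room in the valence shell (especially the halogens) have the most exothermic electron affinities.
These span different periods and groups, so the two trends combine.
Bi > In: the two effects oppose for this pair; the across-period effect wins (91 vs 29 kJ/mol).
O > Bi: both effects reinforce here, so O is clearly the higher of the two.
S > O: this pair runs against the simple trend — see the exception note.
I > S: the two effects oppose for this pair; the across-period effect wins (295 vs 200 kJ/mol).
Note the exception: S has a higher electron affinity than O, contrary to the simple trend — the compact 2p subshell of O repels the added electron more than S's larger 3p does.
Tabulated electron affinity (kJ/mol): O 141, S 200, In 29, I 295, Bi 91.
So from lowest to highest: In < Bi < O < S < I.

In < Bi < O < S < I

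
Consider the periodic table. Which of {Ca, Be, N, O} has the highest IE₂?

O

Consider each +1 ion: Ca⁺ still has 1 valence electron; Be⁺ still has 1 valence electron; N⁺ still has 4 valence electrons; O⁺ still has 5 valence electrons.
All are still removing valence electrons, so compare the +1 ions as you would atoms: IE_2 generally rises across a period (higher Z_eff) and falls down a group (larger shell), subject to the usual subshell exceptions.
Valence configurations: Ca⁺ [Ar]4s¹, Be⁺ [He]2s¹, N⁺ [He]2s²2p², O⁺ [He]2s²2p³.
Tabulated IE_2 (kJ/mol): Ca 1145, Be 1757, N 2856, O 3388.
Overall IE_2 order: Ca < Be < N < O.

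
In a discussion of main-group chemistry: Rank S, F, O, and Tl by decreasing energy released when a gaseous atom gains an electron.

O is in period 2, group 16; F is in period 2, group 17; S is in period 3, group 16; Tl is in period 6, group 13.
Atoms with high Z_eff and room in the valence shell (especially the halogens) have the most exothermic electron affinities.
Neither a single period nor a single group — weigh both effects.
O > Tl: relative to Tl, both the across-period and down-group shifts push O's electron affinity up.
S > O: this pair runs against the simple trend — see the exception note.
F > S: relative to S, both the across-period and down-group shifts push F's electron affinity up.
Note the exception: S has a higher electron affinity than O, contrary to the simple trend — the compact 2p subshell of O repels the added electron more than S's larger 3p does.
For reference (kJ/mol): O 141, F 328, S 200, Tl 19.
So from highest to lowest: F > S > O > Tl.

F > S > O > Tl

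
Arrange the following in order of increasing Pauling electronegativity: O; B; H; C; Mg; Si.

H is in period 1, group 1; B is in period 2, group 13; C is in period 2, group 14; O is in period 2, group 16; Mg is in period 3, group 2; Si is in period 3, group 14.
Smaller atoms with higher effective nuclear charge are more electronegative.
Here both period and group differ, so the two effects have to be weighed against each other.
Si > Mg: Si lies to the right of Mg in period 3, so the across-period effect alone puts Si higher.
B > Si: the two effects oppose for this pair; the down-group effect wins (2.04 vs 1.90).
H > B: the two effects oppose for this pair; the down-group effect wins (2.20 vs 2.04).
C > H: period and group pull opposite ways; the across-period shift dominates (2.55 vs 2.20).
O > C: both are in period 2; the period trend gives O the larger value.
Approximate values (Pauling): H 2.20, B 2.04, C 2.55, O 3.44, Mg 1.31, Si 1.90.
So from lowest to highest: Mg < Si < B < H < C < O.

Mg, Si, B, H, C, O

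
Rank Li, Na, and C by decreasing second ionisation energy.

IE_2 is the cost of taking one more electron from the +1 cation: Li⁺ is the bare [He] core; Na⁺ is the bare [Ne] core; C⁺ still has 3 valence electrons.
Core electrons are held far more tightly than valence electrons, so Na and Li top the IE_2 order.
Approximate IE_2 values (kJ/mol): Li 7298, Na 4562, C 2353.
Putting it together, IE_2: C < Na < Li.

Li > Na > C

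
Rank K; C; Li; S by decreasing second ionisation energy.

Li > K > C > S

Consider each +1 ion: K⁺ is the bare [Ar] core; C⁺ still has 3 valence electrons; Li⁺ is the bare [He] core; S⁺ still has 5 valence electrons.
Breaking into a closed-shell core is much more expensive than removing a leftover valence electron — K and Li have the largest IE_2 here.
Valence configurations: C⁺ [He]2s²2p¹, S⁺ [Ne]3s²3p³.
Tabulated IE_2 (kJ/mol): K 3052, C 2353, Li 7298, S 2252.
Putting it together, IE_2: S < C < K < Li.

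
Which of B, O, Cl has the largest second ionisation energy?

Consider each +1 ion: B⁺ still has 2 valence electrons; O⁺ still has 5 valence electrons; Cl⁺ still has 6 valence electrons.
All are still removing valence electrons, so compare the +1 ions as you would atoms: IE_2 generally rises across a period (higher Z_eff) and falls down a group (larger shell), subject to the usual subshell exceptions.
Valence configurations: B⁺ [He]2s², O⁺ [He]2s²2p³, Cl⁺ [Ne]3s²3p⁴.
Approximate IE_2 values (kJ/mol): B 2427, O 3388, Cl 2298.
Putting it together, IE_2: Cl < B < O.

O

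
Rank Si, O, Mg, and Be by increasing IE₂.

Mg < Si < Be < O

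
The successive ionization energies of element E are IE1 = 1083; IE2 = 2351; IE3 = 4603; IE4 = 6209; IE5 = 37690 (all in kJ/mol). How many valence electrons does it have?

Look for the largest jump between consecutive ionization energies: IE5/IE4 ≈ 6.1, far larger than any earlier ratio.
That jump marks the point where a core electron is being removed. So the atom has 4 valence electrons.

4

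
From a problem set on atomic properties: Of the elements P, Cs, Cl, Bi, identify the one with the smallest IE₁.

P is in period 3, group 15; Cl is in period 3, group 17; Cs is in period 6, group 1; Bi is in period 6, group 15.
Across a period the outer electron is held more tightly (higher IE₁); down a group it sits in a higher shell, more shielded, and comes off more easily.
These span different periods and groups, so the two trends combine.
Bi > Cs: Bi lies to the right of Cs in period 6, so the across-period effect alone puts Bi higher.
P > Bi: they share group 15; the group trend gives P the larger value.
Cl > P: both are in period 3; the period trend gives Cl the larger value.
For reference (kJ/mol): P 1012, Cl 1251, Cs 376, Bi 703.
The smallest IE₁ among these belongs to Cs.

Cs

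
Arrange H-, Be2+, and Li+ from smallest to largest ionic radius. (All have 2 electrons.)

Be2+ < Li+ < H-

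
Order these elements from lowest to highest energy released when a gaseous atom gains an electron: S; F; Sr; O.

O is in period 2, group 16; F is in period 2, group 17; S is in period 3, group 16; Sr is in period 5, group 2.
Electron affinity generally becomes more exothermic across a period toward the halogens and less exothermic down a group.
These span different periods and groups, so the two trends combine.
O > Sr: relative to Sr, both the across-period and down-group shifts push O's electron affinity up.
S > O: this pair runs against the simple trend — see the exception note.
F > S: relative to S, both the across-period and down-group shifts push F's electron affinity up.
Note the exception: S has a higher electron affinity than O, contrary to the simple trend — the compact 2p subshell of O repels the added electron more than S's larger 3p does.
Approximate values (kJ/mol): O 141, F 328, S 200, Sr 5.
So from lowest to highest: Sr < O < S < F.

Sr < O < S < F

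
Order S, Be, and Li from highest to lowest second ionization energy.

Li > S > Be

IE_2 is the cost of taking one more electron from the +1 cation: S⁺ still has 5 valence electrons; Be⁺ still has 1 valence electron; Li⁺ is the bare [He] core.
Breaking into a closed-shell core is much more expensive than removing a leftover valence electron — Li has the largest IE_2 here.
Valence configurations: S⁺ [Ne]3s²3p³, Be⁺ [He]2s¹.
The numbers (kJ/mol): S 2252, Be 1757, Li 7298.
Putting it together, IE_2: Be < S < Li.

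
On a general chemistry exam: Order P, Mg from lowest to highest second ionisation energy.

The second ionization energy removes an electron from the +1 ion. For each element: P⁺ still has 4 valence electrons; Mg⁺ still has 1 valence electron.
All are still removing valence electrons, so compare the +1 ions as you would atoms: IE_2 generally rises across a period (higher Z_eff) and falls down a group (larger shell), subject to the usual subshell exceptions.
Valence configurations: P⁺ [Ne]3s²3p², Mg⁺ [Ne]3s¹.
Approximate IE_2 values (kJ/mol): P 1907, Mg 1451.
Putting it together, IE_2: Mg < P.

Mg < P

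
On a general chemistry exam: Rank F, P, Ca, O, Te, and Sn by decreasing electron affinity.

F, Te, O, Sn, P, Ca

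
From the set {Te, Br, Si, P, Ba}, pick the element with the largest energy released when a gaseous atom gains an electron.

Si is in period 3, group 14; P is in period 3, group 15; Br is in period 4, group 17; Te is in period 5, group 16; Ba is in period 6, group 2.
Adding an electron releases more energy for atoms nearer the top right (short of the noble gases).
These span different periods and groups, so the two trends combine.
P > Ba: both effects reinforce here, so P is clearly the higher of the two.
Si > P: this pair runs against the simple trend — see the exception note.
Te > Si: period and group pull opposite ways; the across-period shift dominates (190 vs 134 kJ/mol).
Br > Te: both effects reinforce here, so Br is clearly the higher of the two.
Note the exception: Si has a higher electron affinity than P, contrary to the simple trend — adding an electron to P's half-filled 3p³ is unfavourable, so Si (3p²) has the more exothermic EA.
Tabulated electron affinity (kJ/mol): Si 134, P 72, Br 325, Te 190, Ba 14.
The largest energy released when a gaseous atom gains an electron among these belongs to Br.

Br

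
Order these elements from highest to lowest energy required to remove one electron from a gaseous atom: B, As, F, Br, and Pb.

F > Br > As > B > Pb

B is in period 2, group 13; F is in period 2, group 17; As is in period 4, group 15; Br is in period 4, group 17; Pb is in period 6, group 14.
Removing the outermost electron gets harder across a period and easier down a group.
Here both period and group differ, so the two effects have to be weighed against each other.
B > Pb: period and group pull opposite ways; the down-group shift dominates (801 vs 716 kJ/mol).
As > B: period and group pull opposite ways; the across-period shift dominates (947 vs 801 kJ/mol).
Br > As: Br lies to the right of As in period 4, so the across-period effect alone puts Br higher.
F > Br: they share group 17; the group trend gives F the larger value.
Tabulated first ionization energy (kJ/mol): B 801, F 1681, As 947, Br 1140, Pb 716.
So from highest to lowest: F > Br > As > B > Pb.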